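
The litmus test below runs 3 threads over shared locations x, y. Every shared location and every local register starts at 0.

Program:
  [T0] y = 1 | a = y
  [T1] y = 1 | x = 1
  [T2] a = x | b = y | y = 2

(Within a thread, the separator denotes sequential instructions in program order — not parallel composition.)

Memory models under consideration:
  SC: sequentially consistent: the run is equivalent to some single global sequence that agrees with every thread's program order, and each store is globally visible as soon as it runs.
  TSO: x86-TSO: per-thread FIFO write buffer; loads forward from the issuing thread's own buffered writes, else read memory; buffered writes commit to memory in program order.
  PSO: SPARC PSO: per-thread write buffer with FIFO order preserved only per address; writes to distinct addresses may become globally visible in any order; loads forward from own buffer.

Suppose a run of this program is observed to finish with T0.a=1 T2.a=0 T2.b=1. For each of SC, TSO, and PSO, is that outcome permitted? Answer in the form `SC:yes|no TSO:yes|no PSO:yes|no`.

outcome vector order: (T0.a,T2.a,T2.b)
[SC] allowed = {100; 101; 111; 200; 201; 211}
[TSO] allowed = {100; 101; 111; 200; 201; 211}
[PSO] allowed = {100; 101; 110; 111; 200; 201; 210; 211}
target 101 ∈ {SC,TSO,PSO}

SC:yes TSO:yes PSO:yes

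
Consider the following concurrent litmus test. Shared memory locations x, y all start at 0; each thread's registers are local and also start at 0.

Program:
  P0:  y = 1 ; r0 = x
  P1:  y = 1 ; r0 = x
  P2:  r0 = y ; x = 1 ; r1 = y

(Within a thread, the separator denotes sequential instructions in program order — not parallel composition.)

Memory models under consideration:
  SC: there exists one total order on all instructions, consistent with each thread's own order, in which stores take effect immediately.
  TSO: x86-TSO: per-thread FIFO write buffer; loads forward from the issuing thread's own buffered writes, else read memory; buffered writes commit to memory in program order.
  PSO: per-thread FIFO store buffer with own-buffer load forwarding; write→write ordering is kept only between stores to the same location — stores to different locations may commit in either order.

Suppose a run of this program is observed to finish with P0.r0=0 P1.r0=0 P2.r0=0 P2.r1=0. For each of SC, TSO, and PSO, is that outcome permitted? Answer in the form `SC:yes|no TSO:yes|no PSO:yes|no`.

outcome vector order: (P0.r0,P1.r0,P2.r0,P2.r1)
under SC → (0,0,0,1) (0,0,1,1) (0,1,0,1) (0,1,1,1) (1,0,0,1) (1,0,1,1) (1,1,0,0) (1,1,0,1) (1,1,1,1)
under TSO → (0,0,0,0) (0,0,0,1) (0,0,1,1) (0,1,0,0) (0,1,0,1) (0,1,1,1) (1,0,0,0) (1,0,0,1) (1,0,1,1) (1,1,0,0) (1,1,0,1) (1,1,1,1)
under PSO → (0,0,0,0) (0,0,0,1) (0,0,1,1) (0,1,0,0) (0,1,0,1) (0,1,1,1) (1,0,0,0) (1,0,0,1) (1,0,1,1) (1,1,0,0) (1,1,0,1) (1,1,1,1)
target (0,0,0,0) ∈ {TSO,PSO}

SC:no TSO:yes PSO:yes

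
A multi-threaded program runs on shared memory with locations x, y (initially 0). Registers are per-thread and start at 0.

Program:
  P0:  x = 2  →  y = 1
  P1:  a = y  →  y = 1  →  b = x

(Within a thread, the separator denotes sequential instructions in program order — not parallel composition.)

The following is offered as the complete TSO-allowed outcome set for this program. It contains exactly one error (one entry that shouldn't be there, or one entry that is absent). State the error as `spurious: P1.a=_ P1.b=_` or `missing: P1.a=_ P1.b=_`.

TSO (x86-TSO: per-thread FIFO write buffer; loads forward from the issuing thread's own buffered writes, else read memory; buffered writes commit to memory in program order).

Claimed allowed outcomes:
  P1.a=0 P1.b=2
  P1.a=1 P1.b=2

outcome vector order: (P1.a,P1.b)
TSO: 3 outcomes — {00; 02; 12}
TSO∖claimed = {00}

missing: P1.a=0 P1.b=0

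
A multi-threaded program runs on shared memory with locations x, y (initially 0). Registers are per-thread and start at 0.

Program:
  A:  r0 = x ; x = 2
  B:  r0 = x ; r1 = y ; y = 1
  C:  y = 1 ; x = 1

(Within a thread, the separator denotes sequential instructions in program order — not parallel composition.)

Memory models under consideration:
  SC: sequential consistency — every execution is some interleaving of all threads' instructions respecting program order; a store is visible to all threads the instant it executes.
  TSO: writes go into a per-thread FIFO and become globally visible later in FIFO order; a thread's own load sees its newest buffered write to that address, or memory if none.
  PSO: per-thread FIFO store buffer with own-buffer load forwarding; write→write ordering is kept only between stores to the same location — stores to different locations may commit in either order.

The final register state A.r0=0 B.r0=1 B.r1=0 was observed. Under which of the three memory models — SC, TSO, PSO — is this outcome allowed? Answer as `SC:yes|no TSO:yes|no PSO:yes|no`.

outcome vector order: (A.r0,B.r0,B.r1)
SC (9): (0,0,0) (0,0,1) (0,1,1) (0,2,0) (0,2,1) (1,0,0) (1,0,1) (1,1,1) (1,2,1)
TSO (9): (0,0,0) (0,0,1) (0,1,1) (0,2,0) (0,2,1) (1,0,0) (1,0,1) (1,1,1) (1,2,1)
PSO (12): (0,0,0) (0,0,1) (0,1,0) (0,1,1) (0,2,0) (0,2,1) (1,0,0) (1,0,1) (1,1,0) (1,1,1) (1,2,0) (1,2,1)
target (0,1,0) ∈ {PSO}

SC:no TSO:no PSO:yes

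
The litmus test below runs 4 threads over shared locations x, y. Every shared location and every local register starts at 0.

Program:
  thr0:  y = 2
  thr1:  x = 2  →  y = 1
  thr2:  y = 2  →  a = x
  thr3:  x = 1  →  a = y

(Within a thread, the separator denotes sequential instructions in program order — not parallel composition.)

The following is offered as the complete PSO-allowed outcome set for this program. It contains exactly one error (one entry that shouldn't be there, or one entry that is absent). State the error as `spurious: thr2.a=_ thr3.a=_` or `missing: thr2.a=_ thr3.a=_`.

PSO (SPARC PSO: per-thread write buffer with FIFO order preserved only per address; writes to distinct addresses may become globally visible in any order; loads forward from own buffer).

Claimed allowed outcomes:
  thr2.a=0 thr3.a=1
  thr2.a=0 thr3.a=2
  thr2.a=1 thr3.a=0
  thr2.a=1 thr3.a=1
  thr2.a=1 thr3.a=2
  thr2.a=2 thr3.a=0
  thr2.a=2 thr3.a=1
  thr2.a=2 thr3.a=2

outcome vector order: (thr2.a,thr3.a)
PSO (9): (0,0), (0,1), (0,2), (1,0), (1,1), (1,2), (2,0), (2,1), (2,2)
PSO∖claimed = {(0,0)}

missing: thr2.a=0 thr3.a=0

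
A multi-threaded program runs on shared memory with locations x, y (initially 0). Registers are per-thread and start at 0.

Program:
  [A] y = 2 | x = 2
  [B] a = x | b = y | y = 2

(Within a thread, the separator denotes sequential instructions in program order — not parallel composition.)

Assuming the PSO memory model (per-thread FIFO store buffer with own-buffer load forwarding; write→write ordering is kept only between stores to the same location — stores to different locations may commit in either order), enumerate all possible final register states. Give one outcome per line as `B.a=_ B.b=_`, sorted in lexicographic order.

B.a=0 B.b=0
B.a=0 B.b=2
B.a=2 B.b=0
B.a=2 B.b=2

outcome vector order: (B.a,B.b)
|PSO outcomes| = 4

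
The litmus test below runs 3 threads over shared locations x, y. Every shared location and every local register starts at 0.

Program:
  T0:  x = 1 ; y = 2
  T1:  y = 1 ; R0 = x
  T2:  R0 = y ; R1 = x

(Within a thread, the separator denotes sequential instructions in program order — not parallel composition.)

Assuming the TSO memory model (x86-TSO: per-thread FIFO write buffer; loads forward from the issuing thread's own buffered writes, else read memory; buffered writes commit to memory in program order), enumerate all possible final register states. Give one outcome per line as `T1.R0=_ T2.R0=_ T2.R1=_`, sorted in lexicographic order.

outcome vector order: (T1.R0,T2.R0,T2.R1)
|TSO outcomes| = 10

T1.R0=0 T2.R0=0 T2.R1=0
T1.R0=0 T2.R0=0 T2.R1=1
T1.R0=0 T2.R0=1 T2.R1=0
T1.R0=0 T2.R0=1 T2.R1=1
T1.R0=0 T2.R0=2 T2.R1=1
T1.R0=1 T2.R0=0 T2.R1=0
T1.R0=1 T2.R0=0 T2.R1=1
T1.R0=1 T2.R0=1 T2.R1=0
T1.R0=1 T2.R0=1 T2.R1=1
T1.R0=1 T2.R0=2 T2.R1=1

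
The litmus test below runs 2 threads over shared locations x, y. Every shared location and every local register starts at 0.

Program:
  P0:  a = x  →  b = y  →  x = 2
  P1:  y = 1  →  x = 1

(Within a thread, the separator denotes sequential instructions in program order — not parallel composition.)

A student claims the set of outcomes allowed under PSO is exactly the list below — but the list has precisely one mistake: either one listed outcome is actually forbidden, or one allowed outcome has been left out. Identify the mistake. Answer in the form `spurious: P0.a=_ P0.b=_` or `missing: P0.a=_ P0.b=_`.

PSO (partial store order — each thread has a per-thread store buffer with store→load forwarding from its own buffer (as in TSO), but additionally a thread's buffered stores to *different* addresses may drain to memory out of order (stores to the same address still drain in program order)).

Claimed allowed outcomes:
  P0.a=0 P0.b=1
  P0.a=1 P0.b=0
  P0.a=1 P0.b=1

outcome vector order: (P0.a,P0.b)
PSO: 4 outcomes — {0/0; 0/1; 1/0; 1/1}
PSO∖claimed = {0/0}

missing: P0.a=0 P0.b=0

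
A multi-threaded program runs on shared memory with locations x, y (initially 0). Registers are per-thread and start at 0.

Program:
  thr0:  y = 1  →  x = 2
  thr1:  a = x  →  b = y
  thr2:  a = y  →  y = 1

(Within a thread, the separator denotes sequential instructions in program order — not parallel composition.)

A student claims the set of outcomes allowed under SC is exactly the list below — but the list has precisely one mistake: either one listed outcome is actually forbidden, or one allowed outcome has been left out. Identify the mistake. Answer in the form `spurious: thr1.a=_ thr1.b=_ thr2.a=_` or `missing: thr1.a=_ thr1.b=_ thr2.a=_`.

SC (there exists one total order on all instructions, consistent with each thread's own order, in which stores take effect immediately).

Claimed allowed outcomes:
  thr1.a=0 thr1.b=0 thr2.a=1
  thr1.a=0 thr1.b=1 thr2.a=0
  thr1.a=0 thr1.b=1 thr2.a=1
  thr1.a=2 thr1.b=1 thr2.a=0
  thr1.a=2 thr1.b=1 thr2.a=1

outcome vector order: (thr1.a,thr1.b,thr2.a)
[SC] allowed = {000; 001; 010; 011; 210; 211}
SC∖claimed = {000}

missing: thr1.a=0 thr1.b=0 thr2.a=0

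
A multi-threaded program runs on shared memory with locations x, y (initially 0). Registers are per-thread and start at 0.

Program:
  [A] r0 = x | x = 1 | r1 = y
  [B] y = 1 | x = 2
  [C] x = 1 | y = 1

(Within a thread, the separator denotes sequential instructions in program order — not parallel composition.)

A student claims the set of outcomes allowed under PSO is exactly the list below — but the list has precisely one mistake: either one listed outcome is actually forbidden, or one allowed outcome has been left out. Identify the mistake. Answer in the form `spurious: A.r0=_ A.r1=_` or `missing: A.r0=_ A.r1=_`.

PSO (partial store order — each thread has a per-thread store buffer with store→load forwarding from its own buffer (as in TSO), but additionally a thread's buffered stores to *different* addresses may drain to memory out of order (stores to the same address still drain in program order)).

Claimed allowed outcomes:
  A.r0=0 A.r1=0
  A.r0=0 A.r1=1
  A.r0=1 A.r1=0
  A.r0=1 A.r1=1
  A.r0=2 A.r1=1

outcome vector order: (A.r0,A.r1)
PSO (6): (0,0) (0,1) (1,0) (1,1) (2,0) (2,1)
PSO∖claimed = {(2,0)}

missing: A.r0=2 A.r1=0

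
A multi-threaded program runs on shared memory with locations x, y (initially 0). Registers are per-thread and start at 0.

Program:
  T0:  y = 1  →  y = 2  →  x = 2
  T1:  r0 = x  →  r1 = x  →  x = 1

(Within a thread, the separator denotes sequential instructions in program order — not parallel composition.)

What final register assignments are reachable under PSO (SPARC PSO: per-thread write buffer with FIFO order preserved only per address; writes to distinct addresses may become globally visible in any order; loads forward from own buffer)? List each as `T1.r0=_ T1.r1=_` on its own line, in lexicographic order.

T1.r0=0 T1.r1=0
T1.r0=0 T1.r1=2
T1.r0=2 T1.r1=2

outcome vector order: (T1.r0,T1.r1)
|PSO outcomes| = 3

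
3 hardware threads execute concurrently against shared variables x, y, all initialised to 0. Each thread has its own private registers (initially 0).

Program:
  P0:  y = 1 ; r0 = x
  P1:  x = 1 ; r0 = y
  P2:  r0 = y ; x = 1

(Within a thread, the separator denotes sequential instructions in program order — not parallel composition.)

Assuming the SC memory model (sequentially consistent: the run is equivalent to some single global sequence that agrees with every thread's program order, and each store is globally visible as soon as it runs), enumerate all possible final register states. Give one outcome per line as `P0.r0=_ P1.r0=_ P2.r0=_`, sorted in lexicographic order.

outcome vector order: (P0.r0,P1.r0,P2.r0)
|SC outcomes| = 6

P0.r0=0 P1.r0=1 P2.r0=0
P0.r0=0 P1.r0=1 P2.r0=1
P0.r0=1 P1.r0=0 P2.r0=0
P0.r0=1 P1.r0=0 P2.r0=1
P0.r0=1 P1.r0=1 P2.r0=0
P0.r0=1 P1.r0=1 P2.r0=1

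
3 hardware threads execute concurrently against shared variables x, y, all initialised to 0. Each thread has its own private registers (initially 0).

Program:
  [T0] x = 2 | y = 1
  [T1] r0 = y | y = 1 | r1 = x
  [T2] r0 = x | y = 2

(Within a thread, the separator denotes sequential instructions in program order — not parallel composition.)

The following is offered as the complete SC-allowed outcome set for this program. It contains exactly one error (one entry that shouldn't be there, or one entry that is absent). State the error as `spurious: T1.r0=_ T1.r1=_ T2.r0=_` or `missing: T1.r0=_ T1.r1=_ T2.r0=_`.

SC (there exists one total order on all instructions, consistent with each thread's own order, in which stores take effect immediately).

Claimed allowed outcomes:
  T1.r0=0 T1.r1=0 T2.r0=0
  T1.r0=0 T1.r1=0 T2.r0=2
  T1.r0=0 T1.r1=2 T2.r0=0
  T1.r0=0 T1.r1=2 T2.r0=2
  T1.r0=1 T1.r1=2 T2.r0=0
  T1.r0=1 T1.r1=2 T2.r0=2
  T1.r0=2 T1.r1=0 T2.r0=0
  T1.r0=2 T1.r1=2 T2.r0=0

missing: T1.r0=2 T1.r1=2 T2.r0=2

outcome vector order: (T1.r0,T1.r1,T2.r0)
[SC] allowed = {(0,0,0); (0,0,2); (0,2,0); (0,2,2); (1,2,0); (1,2,2); (2,0,0); (2,2,0); (2,2,2)}
SC∖claimed = {(2,2,2)}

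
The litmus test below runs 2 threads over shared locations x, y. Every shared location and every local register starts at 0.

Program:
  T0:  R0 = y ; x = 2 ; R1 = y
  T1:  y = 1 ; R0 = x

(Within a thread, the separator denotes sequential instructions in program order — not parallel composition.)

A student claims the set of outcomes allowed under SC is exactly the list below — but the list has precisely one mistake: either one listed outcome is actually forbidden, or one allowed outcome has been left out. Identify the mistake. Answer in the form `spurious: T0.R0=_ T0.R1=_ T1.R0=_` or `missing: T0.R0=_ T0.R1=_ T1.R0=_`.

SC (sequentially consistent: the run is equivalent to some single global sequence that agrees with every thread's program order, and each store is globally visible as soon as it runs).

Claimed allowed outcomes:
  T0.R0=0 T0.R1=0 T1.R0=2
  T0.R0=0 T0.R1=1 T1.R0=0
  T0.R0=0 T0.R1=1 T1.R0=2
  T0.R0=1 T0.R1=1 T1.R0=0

outcome vector order: (T0.R0,T0.R1,T1.R0)
[SC] allowed = {<0 0 2> <0 1 0> <0 1 2> <1 1 0> <1 1 2>}
SC∖claimed = {<1 1 2>}

missing: T0.R0=1 T0.R1=1 T1.R0=2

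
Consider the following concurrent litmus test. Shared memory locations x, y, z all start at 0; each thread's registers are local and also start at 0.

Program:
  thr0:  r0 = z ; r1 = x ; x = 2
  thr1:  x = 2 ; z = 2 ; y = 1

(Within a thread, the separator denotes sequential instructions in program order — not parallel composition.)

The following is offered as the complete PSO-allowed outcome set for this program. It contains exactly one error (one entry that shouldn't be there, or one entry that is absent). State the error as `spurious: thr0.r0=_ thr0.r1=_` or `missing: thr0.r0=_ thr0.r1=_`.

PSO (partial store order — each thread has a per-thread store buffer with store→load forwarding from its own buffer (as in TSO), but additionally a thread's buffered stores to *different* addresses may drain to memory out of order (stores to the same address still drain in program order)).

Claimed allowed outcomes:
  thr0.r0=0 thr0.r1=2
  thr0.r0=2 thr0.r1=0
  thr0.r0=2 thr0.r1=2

missing: thr0.r0=0 thr0.r1=0

outcome vector order: (thr0.r0,thr0.r1)
[PSO] allowed = {0/0, 0/2, 2/0, 2/2}
PSO∖claimed = {0/0}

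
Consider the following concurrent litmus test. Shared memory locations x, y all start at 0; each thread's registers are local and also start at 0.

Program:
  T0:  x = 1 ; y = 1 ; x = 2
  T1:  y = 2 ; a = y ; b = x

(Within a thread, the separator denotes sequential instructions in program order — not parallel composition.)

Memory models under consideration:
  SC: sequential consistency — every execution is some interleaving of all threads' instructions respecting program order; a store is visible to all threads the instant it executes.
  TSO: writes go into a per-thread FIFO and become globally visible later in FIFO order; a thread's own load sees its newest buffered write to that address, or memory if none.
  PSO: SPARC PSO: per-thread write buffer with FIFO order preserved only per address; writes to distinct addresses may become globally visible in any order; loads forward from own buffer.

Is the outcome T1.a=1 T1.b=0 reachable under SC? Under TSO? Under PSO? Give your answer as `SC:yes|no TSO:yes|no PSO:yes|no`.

SC:no TSO:no PSO:yes

outcome vector order: (T1.a,T1.b)
SC: 5 outcomes — {11, 12, 20, 21, 22}
TSO: 5 outcomes — {11, 12, 20, 21, 22}
PSO: 6 outcomes — {10, 11, 12, 20, 21, 22}
target 10 ∈ {PSO}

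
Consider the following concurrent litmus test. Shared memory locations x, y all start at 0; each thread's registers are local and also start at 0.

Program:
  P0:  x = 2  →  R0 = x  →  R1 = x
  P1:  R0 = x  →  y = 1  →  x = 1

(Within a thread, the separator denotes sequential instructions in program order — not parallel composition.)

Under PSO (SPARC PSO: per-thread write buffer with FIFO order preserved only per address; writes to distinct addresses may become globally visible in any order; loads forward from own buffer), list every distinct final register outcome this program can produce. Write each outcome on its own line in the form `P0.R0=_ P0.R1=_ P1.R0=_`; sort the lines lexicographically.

outcome vector order: (P0.R0,P0.R1,P1.R0)
|PSO outcomes| = 6

P0.R0=1 P0.R1=1 P1.R0=0
P0.R0=1 P0.R1=1 P1.R0=2
P0.R0=2 P0.R1=1 P1.R0=0
P0.R0=2 P0.R1=1 P1.R0=2
P0.R0=2 P0.R1=2 P1.R0=0
P0.R0=2 P0.R1=2 P1.R0=2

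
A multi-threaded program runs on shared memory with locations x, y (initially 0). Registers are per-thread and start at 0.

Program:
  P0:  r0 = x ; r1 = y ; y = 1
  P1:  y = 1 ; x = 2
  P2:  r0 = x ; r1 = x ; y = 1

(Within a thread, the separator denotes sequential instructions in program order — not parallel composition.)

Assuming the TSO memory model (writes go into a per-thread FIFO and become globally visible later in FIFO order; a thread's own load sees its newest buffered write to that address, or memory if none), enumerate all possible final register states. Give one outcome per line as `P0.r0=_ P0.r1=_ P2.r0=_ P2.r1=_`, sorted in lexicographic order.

P0.r0=0 P0.r1=0 P2.r0=0 P2.r1=0
P0.r0=0 P0.r1=0 P2.r0=0 P2.r1=2
P0.r0=0 P0.r1=0 P2.r0=2 P2.r1=2
P0.r0=0 P0.r1=1 P2.r0=0 P2.r1=0
P0.r0=0 P0.r1=1 P2.r0=0 P2.r1=2
P0.r0=0 P0.r1=1 P2.r0=2 P2.r1=2
P0.r0=2 P0.r1=1 P2.r0=0 P2.r1=0
P0.r0=2 P0.r1=1 P2.r0=0 P2.r1=2
P0.r0=2 P0.r1=1 P2.r0=2 P2.r1=2

outcome vector order: (P0.r0,P0.r1,P2.r0,P2.r1)
|TSO outcomes| = 9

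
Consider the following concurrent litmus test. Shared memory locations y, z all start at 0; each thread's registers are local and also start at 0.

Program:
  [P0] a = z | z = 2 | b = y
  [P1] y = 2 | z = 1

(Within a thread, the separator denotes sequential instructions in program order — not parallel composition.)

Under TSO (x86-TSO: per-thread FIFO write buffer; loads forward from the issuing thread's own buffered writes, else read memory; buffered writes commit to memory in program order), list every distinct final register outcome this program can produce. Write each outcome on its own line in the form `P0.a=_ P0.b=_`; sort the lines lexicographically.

outcome vector order: (P0.a,P0.b)
|TSO outcomes| = 3

P0.a=0 P0.b=0
P0.a=0 P0.b=2
P0.a=1 P0.b=2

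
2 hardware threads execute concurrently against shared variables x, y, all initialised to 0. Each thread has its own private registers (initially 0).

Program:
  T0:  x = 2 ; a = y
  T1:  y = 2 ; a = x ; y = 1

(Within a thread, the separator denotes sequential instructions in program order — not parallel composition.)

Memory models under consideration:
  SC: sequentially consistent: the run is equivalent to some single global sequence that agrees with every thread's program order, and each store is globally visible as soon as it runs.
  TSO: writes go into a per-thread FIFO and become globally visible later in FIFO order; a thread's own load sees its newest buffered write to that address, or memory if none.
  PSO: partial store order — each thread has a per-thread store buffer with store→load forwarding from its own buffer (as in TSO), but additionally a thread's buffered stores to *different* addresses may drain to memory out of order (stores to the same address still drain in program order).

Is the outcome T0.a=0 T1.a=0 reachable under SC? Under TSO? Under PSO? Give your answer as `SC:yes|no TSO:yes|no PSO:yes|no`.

outcome vector order: (T0.a,T1.a)
under SC → 02; 10; 12; 20; 22
under TSO → 00; 02; 10; 12; 20; 22
under PSO → 00; 02; 10; 12; 20; 22
target 00 ∈ {TSO,PSO}

SC:no TSO:yes PSO:yes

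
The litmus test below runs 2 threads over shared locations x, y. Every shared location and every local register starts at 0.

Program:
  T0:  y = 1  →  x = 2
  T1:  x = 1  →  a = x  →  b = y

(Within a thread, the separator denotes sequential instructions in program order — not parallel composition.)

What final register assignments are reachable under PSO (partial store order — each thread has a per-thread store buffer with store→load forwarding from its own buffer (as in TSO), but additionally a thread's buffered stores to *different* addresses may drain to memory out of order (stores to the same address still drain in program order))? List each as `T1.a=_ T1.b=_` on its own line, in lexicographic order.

T1.a=1 T1.b=0
T1.a=1 T1.b=1
T1.a=2 T1.b=0
T1.a=2 T1.b=1

outcome vector order: (T1.a,T1.b)
|PSO outcomes| = 4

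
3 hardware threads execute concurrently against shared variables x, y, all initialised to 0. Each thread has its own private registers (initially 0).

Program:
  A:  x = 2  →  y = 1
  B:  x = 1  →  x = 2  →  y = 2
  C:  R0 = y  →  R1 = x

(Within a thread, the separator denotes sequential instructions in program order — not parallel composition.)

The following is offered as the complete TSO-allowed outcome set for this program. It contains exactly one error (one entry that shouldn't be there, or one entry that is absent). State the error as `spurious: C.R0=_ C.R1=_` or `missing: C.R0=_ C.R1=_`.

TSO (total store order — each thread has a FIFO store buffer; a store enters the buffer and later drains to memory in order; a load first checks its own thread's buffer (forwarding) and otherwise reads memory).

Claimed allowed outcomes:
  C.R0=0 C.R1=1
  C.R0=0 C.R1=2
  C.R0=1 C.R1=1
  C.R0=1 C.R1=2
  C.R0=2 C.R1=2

missing: C.R0=0 C.R1=0

outcome vector order: (C.R0,C.R1)
TSO: 6 outcomes — {00, 01, 02, 11, 12, 22}
TSO∖claimed = {00}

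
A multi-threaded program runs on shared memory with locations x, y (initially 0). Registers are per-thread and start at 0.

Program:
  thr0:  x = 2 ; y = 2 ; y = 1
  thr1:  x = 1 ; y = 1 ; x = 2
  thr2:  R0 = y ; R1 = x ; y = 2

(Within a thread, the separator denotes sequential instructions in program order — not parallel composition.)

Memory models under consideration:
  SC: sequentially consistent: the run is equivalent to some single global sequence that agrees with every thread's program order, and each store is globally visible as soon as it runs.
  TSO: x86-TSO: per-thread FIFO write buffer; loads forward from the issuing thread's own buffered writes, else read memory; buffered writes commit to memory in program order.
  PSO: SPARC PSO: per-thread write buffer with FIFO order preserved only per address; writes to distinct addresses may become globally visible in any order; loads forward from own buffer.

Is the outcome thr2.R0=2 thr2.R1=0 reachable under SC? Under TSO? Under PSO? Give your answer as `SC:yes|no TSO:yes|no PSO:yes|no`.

outcome vector order: (thr2.R0,thr2.R1)
[SC] allowed = {(0,0); (0,1); (0,2); (1,1); (1,2); (2,1); (2,2)}
[TSO] allowed = {(0,0); (0,1); (0,2); (1,1); (1,2); (2,1); (2,2)}
[PSO] allowed = {(0,0); (0,1); (0,2); (1,0); (1,1); (1,2); (2,0); (2,1); (2,2)}
target (2,0) ∈ {PSO}

SC:no TSO:no PSO:yes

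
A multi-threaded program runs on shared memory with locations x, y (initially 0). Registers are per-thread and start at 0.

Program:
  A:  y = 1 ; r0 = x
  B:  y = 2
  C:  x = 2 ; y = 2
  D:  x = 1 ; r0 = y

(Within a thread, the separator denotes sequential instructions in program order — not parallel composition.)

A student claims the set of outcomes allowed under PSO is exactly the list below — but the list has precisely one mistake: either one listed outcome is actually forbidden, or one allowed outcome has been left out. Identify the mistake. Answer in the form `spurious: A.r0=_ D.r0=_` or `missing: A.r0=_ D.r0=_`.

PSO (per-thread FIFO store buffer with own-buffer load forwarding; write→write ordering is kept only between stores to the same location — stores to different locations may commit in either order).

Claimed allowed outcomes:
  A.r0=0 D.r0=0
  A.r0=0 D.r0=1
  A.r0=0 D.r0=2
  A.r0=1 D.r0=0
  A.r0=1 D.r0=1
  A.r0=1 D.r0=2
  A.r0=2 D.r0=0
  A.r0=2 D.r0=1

missing: A.r0=2 D.r0=2

outcome vector order: (A.r0,D.r0)
PSO (9): (0,0), (0,1), (0,2), (1,0), (1,1), (1,2), (2,0), (2,1), (2,2)
PSO∖claimed = {(2,2)}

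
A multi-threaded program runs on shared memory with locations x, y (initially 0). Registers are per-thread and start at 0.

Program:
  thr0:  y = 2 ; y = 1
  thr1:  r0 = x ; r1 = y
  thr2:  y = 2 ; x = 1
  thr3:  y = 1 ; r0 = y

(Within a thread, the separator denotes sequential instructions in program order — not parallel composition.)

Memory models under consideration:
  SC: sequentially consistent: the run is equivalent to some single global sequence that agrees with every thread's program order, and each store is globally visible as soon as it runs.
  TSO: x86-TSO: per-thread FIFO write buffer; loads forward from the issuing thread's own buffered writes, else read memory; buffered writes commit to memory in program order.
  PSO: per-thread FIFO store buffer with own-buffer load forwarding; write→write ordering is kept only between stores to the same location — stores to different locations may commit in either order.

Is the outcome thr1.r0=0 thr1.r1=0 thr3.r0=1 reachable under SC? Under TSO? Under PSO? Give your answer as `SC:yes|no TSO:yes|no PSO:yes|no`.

SC:yes TSO:yes PSO:yes

outcome vector order: (thr1.r0,thr1.r1,thr3.r0)
SC (10): 001, 002, 011, 012, 021, 022, 111, 112, 121, 122
TSO (10): 001, 002, 011, 012, 021, 022, 111, 112, 121, 122
PSO (12): 001, 002, 011, 012, 021, 022, 101, 102, 111, 112, 121, 122
target 001 ∈ {SC,TSO,PSO}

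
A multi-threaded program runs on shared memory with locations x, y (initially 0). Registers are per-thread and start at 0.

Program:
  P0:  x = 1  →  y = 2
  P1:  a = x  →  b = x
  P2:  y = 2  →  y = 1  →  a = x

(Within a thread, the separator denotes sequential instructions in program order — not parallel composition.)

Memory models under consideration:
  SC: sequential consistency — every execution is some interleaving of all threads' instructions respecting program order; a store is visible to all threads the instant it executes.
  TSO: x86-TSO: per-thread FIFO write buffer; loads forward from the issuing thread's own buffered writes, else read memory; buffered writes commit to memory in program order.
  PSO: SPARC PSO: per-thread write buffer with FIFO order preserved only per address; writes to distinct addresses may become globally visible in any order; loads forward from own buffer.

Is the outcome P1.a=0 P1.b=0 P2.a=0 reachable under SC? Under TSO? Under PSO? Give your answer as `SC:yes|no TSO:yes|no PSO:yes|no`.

SC:yes TSO:yes PSO:yes

outcome vector order: (P1.a,P1.b,P2.a)
SC (6): (0,0,0); (0,0,1); (0,1,0); (0,1,1); (1,1,0); (1,1,1)
TSO (6): (0,0,0); (0,0,1); (0,1,0); (0,1,1); (1,1,0); (1,1,1)
PSO (6): (0,0,0); (0,0,1); (0,1,0); (0,1,1); (1,1,0); (1,1,1)
target (0,0,0) ∈ {SC,TSO,PSO}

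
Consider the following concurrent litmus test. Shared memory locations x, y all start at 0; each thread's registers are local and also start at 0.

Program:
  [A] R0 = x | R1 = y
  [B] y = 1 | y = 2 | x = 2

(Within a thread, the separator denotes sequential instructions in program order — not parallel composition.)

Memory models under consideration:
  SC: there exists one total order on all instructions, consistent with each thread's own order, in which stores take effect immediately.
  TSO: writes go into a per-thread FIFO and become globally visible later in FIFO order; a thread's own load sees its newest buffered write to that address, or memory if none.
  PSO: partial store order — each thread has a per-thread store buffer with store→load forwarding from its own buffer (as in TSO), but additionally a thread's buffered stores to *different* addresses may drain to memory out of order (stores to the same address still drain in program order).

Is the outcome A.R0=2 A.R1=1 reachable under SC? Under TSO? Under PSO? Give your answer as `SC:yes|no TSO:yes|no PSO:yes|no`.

SC:no TSO:no PSO:yes

outcome vector order: (A.R0,A.R1)
under SC → <0 0>; <0 1>; <0 2>; <2 2>
under TSO → <0 0>; <0 1>; <0 2>; <2 2>
under PSO → <0 0>; <0 1>; <0 2>; <2 0>; <2 1>; <2 2>
target <2 1> ∈ {PSO}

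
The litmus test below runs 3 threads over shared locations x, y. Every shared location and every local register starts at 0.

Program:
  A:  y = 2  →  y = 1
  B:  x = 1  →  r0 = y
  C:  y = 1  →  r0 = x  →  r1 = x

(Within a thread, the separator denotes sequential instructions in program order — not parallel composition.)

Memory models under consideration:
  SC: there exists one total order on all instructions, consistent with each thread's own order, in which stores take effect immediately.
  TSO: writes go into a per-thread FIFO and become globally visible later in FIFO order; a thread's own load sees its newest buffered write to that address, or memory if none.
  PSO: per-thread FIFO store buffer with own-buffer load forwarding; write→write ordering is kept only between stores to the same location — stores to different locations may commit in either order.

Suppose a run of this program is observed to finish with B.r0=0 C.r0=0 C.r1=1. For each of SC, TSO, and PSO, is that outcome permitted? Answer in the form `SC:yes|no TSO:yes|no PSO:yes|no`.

outcome vector order: (B.r0,C.r0,C.r1)
[SC] allowed = {0/1/1, 1/0/0, 1/0/1, 1/1/1, 2/0/0, 2/0/1, 2/1/1}
[TSO] allowed = {0/0/0, 0/0/1, 0/1/1, 1/0/0, 1/0/1, 1/1/1, 2/0/0, 2/0/1, 2/1/1}
[PSO] allowed = {0/0/0, 0/0/1, 0/1/1, 1/0/0, 1/0/1, 1/1/1, 2/0/0, 2/0/1, 2/1/1}
target 0/0/1 ∈ {TSO,PSO}

SC:no TSO:yes PSO:yes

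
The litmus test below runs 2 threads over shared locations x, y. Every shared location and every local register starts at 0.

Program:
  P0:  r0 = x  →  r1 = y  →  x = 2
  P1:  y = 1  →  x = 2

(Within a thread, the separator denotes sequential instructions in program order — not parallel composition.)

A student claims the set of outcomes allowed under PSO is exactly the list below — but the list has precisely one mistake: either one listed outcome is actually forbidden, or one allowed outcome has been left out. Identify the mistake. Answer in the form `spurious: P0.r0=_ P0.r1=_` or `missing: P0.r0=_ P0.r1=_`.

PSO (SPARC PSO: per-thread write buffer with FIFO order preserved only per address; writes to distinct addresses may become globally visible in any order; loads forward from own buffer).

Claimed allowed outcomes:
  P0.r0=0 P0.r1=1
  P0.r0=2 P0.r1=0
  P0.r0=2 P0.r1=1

missing: P0.r0=0 P0.r1=0

outcome vector order: (P0.r0,P0.r1)
PSO (4): (0,0); (0,1); (2,0); (2,1)
PSO∖claimed = {(0,0)}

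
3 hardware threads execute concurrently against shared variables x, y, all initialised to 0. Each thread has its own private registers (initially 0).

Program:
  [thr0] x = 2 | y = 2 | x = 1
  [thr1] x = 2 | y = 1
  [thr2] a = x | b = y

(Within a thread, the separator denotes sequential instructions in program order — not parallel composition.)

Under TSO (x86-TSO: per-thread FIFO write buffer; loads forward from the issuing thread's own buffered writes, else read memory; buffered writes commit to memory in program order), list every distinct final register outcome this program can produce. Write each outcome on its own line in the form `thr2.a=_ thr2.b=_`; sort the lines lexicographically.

outcome vector order: (thr2.a,thr2.b)
|TSO outcomes| = 8

thr2.a=0 thr2.b=0
thr2.a=0 thr2.b=1
thr2.a=0 thr2.b=2
thr2.a=1 thr2.b=1
thr2.a=1 thr2.b=2
thr2.a=2 thr2.b=0
thr2.a=2 thr2.b=1
thr2.a=2 thr2.b=2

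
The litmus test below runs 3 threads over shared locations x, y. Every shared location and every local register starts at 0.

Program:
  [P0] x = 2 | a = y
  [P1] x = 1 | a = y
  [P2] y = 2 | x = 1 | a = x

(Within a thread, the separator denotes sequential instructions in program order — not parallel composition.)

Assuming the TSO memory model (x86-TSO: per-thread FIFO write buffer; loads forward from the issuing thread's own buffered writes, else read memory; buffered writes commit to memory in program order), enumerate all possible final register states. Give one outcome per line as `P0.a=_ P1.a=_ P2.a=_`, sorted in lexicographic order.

P0.a=0 P1.a=0 P2.a=1
P0.a=0 P1.a=0 P2.a=2
P0.a=0 P1.a=2 P2.a=1
P0.a=0 P1.a=2 P2.a=2
P0.a=2 P1.a=0 P2.a=1
P0.a=2 P1.a=0 P2.a=2
P0.a=2 P1.a=2 P2.a=1
P0.a=2 P1.a=2 P2.a=2

outcome vector order: (P0.a,P1.a,P2.a)
|TSO outcomes| = 8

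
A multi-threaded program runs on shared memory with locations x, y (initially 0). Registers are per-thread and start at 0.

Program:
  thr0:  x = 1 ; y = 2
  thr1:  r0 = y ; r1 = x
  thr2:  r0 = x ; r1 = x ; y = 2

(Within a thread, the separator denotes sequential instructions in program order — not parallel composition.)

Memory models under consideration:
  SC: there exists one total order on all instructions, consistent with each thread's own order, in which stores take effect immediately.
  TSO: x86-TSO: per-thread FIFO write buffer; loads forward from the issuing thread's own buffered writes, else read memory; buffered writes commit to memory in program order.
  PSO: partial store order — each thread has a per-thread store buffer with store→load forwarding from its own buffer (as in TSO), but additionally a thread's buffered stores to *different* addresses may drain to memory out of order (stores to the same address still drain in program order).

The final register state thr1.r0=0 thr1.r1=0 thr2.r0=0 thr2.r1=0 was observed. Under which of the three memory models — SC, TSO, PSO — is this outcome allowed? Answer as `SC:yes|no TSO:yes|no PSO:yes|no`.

SC:yes TSO:yes PSO:yes

outcome vector order: (thr1.r0,thr1.r1,thr2.r0,thr2.r1)
SC: 10 outcomes — {<0 0 0 0>; <0 0 0 1>; <0 0 1 1>; <0 1 0 0>; <0 1 0 1>; <0 1 1 1>; <2 0 0 0>; <2 1 0 0>; <2 1 0 1>; <2 1 1 1>}
TSO: 10 outcomes — {<0 0 0 0>; <0 0 0 1>; <0 0 1 1>; <0 1 0 0>; <0 1 0 1>; <0 1 1 1>; <2 0 0 0>; <2 1 0 0>; <2 1 0 1>; <2 1 1 1>}
PSO: 12 outcomes — {<0 0 0 0>; <0 0 0 1>; <0 0 1 1>; <0 1 0 0>; <0 1 0 1>; <0 1 1 1>; <2 0 0 0>; <2 0 0 1>; <2 0 1 1>; <2 1 0 0>; <2 1 0 1>; <2 1 1 1>}
target <0 0 0 0> ∈ {SC,TSO,PSO}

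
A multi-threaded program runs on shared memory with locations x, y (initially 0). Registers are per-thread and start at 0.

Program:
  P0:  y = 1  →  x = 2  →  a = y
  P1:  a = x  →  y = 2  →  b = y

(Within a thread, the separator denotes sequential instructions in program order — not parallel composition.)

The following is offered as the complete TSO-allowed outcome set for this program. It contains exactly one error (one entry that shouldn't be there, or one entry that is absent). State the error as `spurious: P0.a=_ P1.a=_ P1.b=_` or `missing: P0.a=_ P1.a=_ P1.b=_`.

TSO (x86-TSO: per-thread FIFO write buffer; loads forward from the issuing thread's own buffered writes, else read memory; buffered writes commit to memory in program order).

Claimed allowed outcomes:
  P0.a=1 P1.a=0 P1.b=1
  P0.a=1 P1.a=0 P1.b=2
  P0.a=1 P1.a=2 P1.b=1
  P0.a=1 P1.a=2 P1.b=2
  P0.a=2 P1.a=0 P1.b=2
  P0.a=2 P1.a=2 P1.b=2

spurious: P0.a=1 P1.a=2 P1.b=1

outcome vector order: (P0.a,P1.a,P1.b)
under TSO → <1 0 1>, <1 0 2>, <1 2 2>, <2 0 2>, <2 2 2>
claimed∖TSO = {<1 2 1>}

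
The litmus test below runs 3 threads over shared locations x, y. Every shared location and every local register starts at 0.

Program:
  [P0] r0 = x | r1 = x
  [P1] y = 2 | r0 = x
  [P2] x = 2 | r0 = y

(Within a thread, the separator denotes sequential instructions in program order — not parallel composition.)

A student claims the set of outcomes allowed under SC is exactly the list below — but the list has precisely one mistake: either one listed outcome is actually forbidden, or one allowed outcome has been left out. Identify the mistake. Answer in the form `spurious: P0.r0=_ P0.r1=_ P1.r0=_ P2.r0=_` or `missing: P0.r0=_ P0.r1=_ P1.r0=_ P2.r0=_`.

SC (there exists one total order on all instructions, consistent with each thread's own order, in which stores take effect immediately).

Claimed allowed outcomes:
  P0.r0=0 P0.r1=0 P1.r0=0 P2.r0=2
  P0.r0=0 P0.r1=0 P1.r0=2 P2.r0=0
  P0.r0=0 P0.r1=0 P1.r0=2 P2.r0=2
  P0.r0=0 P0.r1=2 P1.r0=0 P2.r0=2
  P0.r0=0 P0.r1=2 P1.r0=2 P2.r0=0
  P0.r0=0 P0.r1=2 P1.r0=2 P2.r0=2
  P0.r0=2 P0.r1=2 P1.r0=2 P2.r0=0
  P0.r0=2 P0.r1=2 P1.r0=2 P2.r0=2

missing: P0.r0=2 P0.r1=2 P1.r0=0 P2.r0=2

outcome vector order: (P0.r0,P0.r1,P1.r0,P2.r0)
SC (9): 0002 0020 0022 0202 0220 0222 2202 2220 2222
SC∖claimed = {2202}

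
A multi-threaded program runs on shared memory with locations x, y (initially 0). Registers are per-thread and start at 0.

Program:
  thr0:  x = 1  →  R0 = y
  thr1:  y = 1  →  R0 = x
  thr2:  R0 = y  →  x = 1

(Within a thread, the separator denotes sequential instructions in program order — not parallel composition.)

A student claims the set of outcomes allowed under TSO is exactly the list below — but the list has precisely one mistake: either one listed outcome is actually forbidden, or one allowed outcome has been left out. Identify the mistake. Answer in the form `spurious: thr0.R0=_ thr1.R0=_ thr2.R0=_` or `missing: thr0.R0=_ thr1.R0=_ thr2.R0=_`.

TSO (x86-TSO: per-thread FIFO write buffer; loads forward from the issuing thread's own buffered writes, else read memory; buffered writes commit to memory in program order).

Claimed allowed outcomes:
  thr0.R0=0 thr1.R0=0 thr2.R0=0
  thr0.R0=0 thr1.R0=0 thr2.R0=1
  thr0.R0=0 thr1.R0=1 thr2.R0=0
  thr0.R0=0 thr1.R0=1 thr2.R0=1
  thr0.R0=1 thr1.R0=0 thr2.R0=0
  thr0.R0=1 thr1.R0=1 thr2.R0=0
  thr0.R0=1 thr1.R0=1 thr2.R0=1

outcome vector order: (thr0.R0,thr1.R0,thr2.R0)
TSO: 8 outcomes — {(0,0,0), (0,0,1), (0,1,0), (0,1,1), (1,0,0), (1,0,1), (1,1,0), (1,1,1)}
TSO∖claimed = {(1,0,1)}

missing: thr0.R0=1 thr1.R0=0 thr2.R0=1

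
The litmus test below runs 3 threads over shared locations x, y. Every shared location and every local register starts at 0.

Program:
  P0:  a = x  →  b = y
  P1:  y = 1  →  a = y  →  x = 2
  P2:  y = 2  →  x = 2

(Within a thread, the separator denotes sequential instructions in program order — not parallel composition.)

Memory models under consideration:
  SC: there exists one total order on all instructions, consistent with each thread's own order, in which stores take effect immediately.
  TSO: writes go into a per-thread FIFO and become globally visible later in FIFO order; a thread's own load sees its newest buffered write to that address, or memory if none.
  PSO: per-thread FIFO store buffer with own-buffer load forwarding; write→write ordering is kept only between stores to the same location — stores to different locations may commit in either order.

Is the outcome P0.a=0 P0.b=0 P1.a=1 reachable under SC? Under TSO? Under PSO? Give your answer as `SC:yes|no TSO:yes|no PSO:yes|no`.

SC:yes TSO:yes PSO:yes

outcome vector order: (P0.a,P0.b,P1.a)
SC: 9 outcomes — {<0 0 1>; <0 0 2>; <0 1 1>; <0 1 2>; <0 2 1>; <0 2 2>; <2 1 1>; <2 2 1>; <2 2 2>}
TSO: 9 outcomes — {<0 0 1>; <0 0 2>; <0 1 1>; <0 1 2>; <0 2 1>; <0 2 2>; <2 1 1>; <2 2 1>; <2 2 2>}
PSO: 12 outcomes — {<0 0 1>; <0 0 2>; <0 1 1>; <0 1 2>; <0 2 1>; <0 2 2>; <2 0 1>; <2 0 2>; <2 1 1>; <2 1 2>; <2 2 1>; <2 2 2>}
target <0 0 1> ∈ {SC,TSO,PSO}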